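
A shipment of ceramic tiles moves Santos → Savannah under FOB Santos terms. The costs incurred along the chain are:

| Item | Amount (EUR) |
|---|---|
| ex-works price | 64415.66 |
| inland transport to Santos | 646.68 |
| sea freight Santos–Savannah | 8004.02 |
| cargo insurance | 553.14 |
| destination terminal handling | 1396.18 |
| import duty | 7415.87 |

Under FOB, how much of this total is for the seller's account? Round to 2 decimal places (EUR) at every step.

FOB: the seller bears costs until goods are on board at the origin port; the buyer bears freight, insurance and all costs thereafter.
Seller's account: goods 64415.66 + inland to port 646.68 = 65062.34
Buyer's account: freight 8004.02 + insurance 553.14 + destination terminal 1396.18 + duty 7415.87 = 17369.21

Seller's account: EUR 65062.34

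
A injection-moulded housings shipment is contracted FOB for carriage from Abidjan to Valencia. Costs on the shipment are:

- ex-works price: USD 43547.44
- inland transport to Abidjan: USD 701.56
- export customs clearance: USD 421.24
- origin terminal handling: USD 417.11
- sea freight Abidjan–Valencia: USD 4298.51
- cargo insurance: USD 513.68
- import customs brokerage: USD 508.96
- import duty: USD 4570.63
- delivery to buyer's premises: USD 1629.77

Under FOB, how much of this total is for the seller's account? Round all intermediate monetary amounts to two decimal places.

FOB: the seller bears costs until goods are on board at the origin port; the buyer bears freight, insurance and all costs thereafter.
Seller's account: goods 43547.44 + inland to port 701.56 + export clearance 421.24 + origin terminal 417.11 = 45087.35
Buyer's account: freight 4298.51 + insurance 513.68 + brokerage 508.96 + duty 4570.63 + delivery 1629.77 = 11521.55

Seller's account: USD 45087.35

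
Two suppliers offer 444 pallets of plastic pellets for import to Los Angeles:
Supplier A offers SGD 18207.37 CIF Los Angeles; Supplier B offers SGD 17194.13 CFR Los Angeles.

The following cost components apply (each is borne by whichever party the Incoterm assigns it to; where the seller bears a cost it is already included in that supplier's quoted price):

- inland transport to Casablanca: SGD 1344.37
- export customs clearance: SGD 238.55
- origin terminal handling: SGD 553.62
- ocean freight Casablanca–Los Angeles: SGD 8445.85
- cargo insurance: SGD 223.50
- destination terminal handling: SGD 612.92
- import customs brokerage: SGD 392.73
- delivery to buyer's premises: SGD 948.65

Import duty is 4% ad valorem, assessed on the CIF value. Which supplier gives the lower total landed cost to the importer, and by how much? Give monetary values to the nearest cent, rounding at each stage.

Supplier A (CIF):
The CIF price already equals the CIF value: 18207.37
Import duty = 18207.37 × 4% = 728.29
Buyer bears (A): 612.92 + 392.73 + 948.65 = 1954.30
Landed cost (A) = invoice 18207.37 + 1954.30 + duty 728.29 = 20889.96
Supplier B (CFR):
CIF value = CFR price + insurance = 17194.13 + 223.50 = 17417.63
Import duty = 17417.63 × 4% = 696.71
Buyer bears (B): 223.50 + 612.92 + 392.73 + 948.65 = 2177.80
Landed cost (B) = invoice 17194.13 + 2177.80 + duty 696.71 = 20068.64
Difference = |20889.96 − 20068.64| = 821.32

Supplier B is cheaper by SGD 821.32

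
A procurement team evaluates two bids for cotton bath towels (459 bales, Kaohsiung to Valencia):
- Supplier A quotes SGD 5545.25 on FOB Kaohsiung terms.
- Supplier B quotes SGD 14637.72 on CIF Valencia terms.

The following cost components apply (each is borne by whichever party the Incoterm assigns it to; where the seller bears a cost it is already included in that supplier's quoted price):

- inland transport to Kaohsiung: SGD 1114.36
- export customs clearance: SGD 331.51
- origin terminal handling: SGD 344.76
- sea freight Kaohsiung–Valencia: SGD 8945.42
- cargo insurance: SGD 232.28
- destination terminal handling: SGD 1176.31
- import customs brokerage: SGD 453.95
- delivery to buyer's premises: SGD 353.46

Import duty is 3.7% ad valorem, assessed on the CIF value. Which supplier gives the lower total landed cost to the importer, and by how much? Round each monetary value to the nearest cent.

Supplier A (FOB):
CIF value = FOB price + freight + insurance = 5545.25 + 8945.42 + 232.28 = 14722.95
Import duty = 14722.95 × 3.7% = 544.75
Buyer bears (A): 8945.42 + 232.28 + 1176.31 + 453.95 + 353.46 = 11161.42
Landed cost (A) = invoice 5545.25 + 11161.42 + duty 544.75 = 17251.42
Supplier B (CIF):
The CIF price already equals the CIF value: 14637.72
Import duty = 14637.72 × 3.7% = 541.60
Buyer bears (B): 1176.31 + 453.95 + 353.46 = 1983.72
Landed cost (B) = invoice 14637.72 + 1983.72 + duty 541.60 = 17163.04
Difference = |17251.42 − 17163.04| = 88.38

Supplier B is cheaper by SGD 88.38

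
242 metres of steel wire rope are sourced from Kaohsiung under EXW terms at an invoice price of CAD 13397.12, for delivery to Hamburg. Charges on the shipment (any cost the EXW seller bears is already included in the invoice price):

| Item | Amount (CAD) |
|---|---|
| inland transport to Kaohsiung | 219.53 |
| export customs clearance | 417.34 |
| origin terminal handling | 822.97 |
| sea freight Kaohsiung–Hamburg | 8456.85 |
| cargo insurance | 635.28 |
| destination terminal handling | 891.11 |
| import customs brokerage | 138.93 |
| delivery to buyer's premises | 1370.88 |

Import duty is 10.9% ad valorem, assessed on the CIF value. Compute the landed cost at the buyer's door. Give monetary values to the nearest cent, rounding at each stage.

Total landed cost: CAD 28960.46

EXW: the seller makes goods available at their premises; the buyer bears all onward costs.
CIF value = EXW price + inland to port + export clearance + origin terminal + freight + insurance = 13397.12 + 219.53 + 417.34 + 822.97 + 8456.85 + 635.28 = 23949.09
Import duty = 23949.09 × 10.9% = 2610.45
Buyer bears: inland to port 219.53 + export clearance 417.34 + origin terminal 822.97 + freight 8456.85 + insurance 635.28 + destination terminal 891.11 + brokerage 138.93 + delivery 1370.88 + duty 2610.45 = 15563.34
Landed cost = invoice 13397.12 + 15563.34 = 28960.46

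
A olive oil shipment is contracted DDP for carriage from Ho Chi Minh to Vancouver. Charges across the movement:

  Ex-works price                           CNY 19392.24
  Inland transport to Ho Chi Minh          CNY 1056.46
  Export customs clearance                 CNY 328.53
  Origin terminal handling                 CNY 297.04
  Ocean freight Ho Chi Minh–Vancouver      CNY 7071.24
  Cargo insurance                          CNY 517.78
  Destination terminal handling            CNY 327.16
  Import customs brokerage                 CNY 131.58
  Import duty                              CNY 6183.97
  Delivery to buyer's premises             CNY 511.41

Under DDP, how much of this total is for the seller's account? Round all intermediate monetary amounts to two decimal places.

DDP: the seller bears all costs including import duty.
Seller's account: goods 19392.24 + inland to port 1056.46 + export clearance 328.53 + origin terminal 297.04 + freight 7071.24 + insurance 517.78 + destination terminal 327.16 + brokerage 131.58 + duty 6183.97 + delivery 511.41 = 35817.41
Buyer's account: 0.00

Seller's account: CNY 35817.41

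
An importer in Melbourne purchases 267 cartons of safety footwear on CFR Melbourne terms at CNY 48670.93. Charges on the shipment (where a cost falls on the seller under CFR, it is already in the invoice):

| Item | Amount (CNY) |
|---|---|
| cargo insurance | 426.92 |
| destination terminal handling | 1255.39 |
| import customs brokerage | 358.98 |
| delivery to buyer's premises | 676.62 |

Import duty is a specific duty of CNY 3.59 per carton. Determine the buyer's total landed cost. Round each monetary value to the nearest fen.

Total landed cost: CNY 52347.37

CFR: the seller pays costs through ocean freight to the destination port, but not insurance.
CIF value = CFR price + insurance = 48670.93 + 426.92 = 49097.85
Import duty = 267 × 3.59 = 958.53
Buyer bears: insurance 426.92 + destination terminal 1255.39 + brokerage 358.98 + delivery 676.62 + duty 958.53 = 3676.44
Landed cost = invoice 48670.93 + 3676.44 = 52347.37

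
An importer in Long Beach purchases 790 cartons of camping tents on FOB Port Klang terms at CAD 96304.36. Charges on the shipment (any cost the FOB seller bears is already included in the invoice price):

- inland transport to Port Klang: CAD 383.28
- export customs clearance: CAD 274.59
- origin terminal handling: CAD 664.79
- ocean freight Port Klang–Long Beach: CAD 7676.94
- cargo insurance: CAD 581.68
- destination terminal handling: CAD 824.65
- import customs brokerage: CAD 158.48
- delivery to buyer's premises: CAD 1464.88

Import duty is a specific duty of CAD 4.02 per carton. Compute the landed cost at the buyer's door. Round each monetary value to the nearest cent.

Total landed cost: CAD 110186.79

FOB: the seller bears costs until goods are on board at the origin port; the buyer bears freight, insurance and all costs thereafter.
Already in the invoice (seller's account under FOB): inland to port, export clearance, origin terminal — exclude.
CIF value = FOB price + freight + insurance = 96304.36 + 7676.94 + 581.68 = 104562.98
Import duty = 790 × 4.02 = 3175.80
Buyer bears: freight 7676.94 + insurance 581.68 + destination terminal 824.65 + brokerage 158.48 + delivery 1464.88 + duty 3175.80 = 13882.43
Landed cost = invoice 96304.36 + 13882.43 = 110186.79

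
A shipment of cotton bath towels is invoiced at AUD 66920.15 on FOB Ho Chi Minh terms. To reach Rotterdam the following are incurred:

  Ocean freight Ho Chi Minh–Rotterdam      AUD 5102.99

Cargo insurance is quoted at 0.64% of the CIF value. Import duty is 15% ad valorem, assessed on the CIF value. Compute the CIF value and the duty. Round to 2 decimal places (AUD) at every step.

CIF value: AUD 72487.06; import duty: AUD 10873.06

Let C be the CIF value. C = FOB price + freight + 0.64% × C
C − 0.64% × C = 66920.15 + 5102.99
0.9936 × C = 72023.14
C = 72023.14 / 0.9936 = 72487.06
Insurance premium = 0.64% × 72487.06 = 463.92
Import duty = 72487.06 × 15% = 10873.06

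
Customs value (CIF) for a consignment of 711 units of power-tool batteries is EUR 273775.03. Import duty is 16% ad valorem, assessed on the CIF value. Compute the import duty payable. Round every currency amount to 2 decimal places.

Import duty = 273775.03 × 16% = 43804.00

Import duty: EUR 43804.00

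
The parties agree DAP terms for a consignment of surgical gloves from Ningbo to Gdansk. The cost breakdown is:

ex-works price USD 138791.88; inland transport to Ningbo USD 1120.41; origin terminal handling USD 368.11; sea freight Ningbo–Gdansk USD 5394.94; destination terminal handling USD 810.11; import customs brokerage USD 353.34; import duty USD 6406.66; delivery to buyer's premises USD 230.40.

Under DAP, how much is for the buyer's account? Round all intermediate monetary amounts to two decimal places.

DAP: the seller bears all costs to the named destination except import duty and clearance.
Seller's account: goods 138791.88 + inland to port 1120.41 + origin terminal 368.11 + freight 5394.94 + destination terminal 810.11 + delivery 230.40 = 146715.85
Buyer's account: brokerage 353.34 + duty 6406.66 = 6760.00

Buyer's account: USD 6760.00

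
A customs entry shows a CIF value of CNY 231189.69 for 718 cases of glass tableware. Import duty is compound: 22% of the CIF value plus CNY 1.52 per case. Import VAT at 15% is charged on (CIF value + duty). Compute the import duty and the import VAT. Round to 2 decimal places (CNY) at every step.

Import duty: CNY 51953.09; import VAT: CNY 42471.42

Ad valorem component: 231189.69 × 22% = 50861.73
Specific component: 718 × 1.52 = 1091.36
Import duty = 50861.73 + 1091.36 = 51953.09
VAT base = CIF + duty = 231189.69 + 51953.09 = 283142.78
Import VAT = 283142.78 × 15% = 42471.42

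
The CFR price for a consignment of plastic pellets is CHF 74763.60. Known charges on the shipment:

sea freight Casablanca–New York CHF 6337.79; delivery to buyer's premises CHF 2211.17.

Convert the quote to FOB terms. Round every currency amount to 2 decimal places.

FOB price: CHF 68425.81

Not relevant to the conversion: delivery — on the buyer under both terms; not part of either seller's price.
From CFR to FOB, the seller no longer bears: freight.
FOB price = 74763.60 − 6337.79 = 68425.81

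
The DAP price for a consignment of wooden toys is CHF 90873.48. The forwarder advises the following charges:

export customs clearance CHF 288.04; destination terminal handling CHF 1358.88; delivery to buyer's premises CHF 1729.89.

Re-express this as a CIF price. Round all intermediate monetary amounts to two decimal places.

Not relevant to the conversion: export clearance — on the seller under both DAP and CIF; already in the DAP price and stays in the CIF price.
From DAP to CIF, the seller no longer bears: destination terminal, delivery.
CIF price = 90873.48 − 1358.88 − 1729.89 = 87784.71

CIF price: CHF 87784.71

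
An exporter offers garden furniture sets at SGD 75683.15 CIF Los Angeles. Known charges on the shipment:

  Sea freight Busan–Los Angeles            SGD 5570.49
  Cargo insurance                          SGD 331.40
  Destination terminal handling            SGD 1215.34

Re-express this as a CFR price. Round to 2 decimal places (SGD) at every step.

Not relevant to the conversion: freight — on the seller under both CIF and CFR; already in the CIF price and stays in the CFR price. destination terminal — on the buyer under both terms; not part of either seller's price.
From CIF to CFR, the seller no longer bears: insurance.
CFR price = 75683.15 − 331.40 = 75351.75

CFR price: SGD 75351.75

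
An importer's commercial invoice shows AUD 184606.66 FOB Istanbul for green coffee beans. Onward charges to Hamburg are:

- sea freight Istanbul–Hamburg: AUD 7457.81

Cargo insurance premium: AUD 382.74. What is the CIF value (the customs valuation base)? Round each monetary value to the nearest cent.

CIF = FOB price + freight + insurance
CIF = 184606.66 + 7457.81 + 382.74 = 192447.21

CIF value: AUD 192447.21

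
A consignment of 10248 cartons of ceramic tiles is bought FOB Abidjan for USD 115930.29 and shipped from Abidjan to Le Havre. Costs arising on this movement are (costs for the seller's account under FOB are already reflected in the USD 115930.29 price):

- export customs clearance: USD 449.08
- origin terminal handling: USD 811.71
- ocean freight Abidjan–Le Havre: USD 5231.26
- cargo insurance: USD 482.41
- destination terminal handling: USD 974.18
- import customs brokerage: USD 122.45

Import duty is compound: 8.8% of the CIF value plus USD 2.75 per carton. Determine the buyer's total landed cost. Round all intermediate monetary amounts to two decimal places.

Total landed cost: USD 161627.26

FOB: the seller bears costs until goods are on board at the origin port; the buyer bears freight, insurance and all costs thereafter.
Already in the invoice (seller's account under FOB): export clearance, origin terminal — exclude.
CIF value = FOB price + freight + insurance = 115930.29 + 5231.26 + 482.41 = 121643.96
Ad valorem component: 121643.96 × 8.8% = 10704.67
Specific component: 10248 × 2.75 = 28182.00
Import duty = 10704.67 + 28182.00 = 38886.67
Buyer bears: freight 5231.26 + insurance 482.41 + destination terminal 974.18 + brokerage 122.45 + duty 38886.67 = 45696.97
Landed cost = invoice 115930.29 + 45696.97 = 161627.26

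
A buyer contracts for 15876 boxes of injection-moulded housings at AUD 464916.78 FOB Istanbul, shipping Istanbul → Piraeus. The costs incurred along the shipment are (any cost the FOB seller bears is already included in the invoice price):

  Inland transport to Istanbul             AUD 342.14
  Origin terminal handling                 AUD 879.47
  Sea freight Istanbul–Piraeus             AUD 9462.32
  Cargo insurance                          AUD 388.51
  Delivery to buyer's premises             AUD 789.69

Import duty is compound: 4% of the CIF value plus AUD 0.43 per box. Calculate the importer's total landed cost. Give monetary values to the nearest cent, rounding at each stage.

Total landed cost: AUD 501374.68

FOB: the seller bears costs until goods are on board at the origin port; the buyer bears freight, insurance and all costs thereafter.
Already in the invoice (seller's account under FOB): inland to port, origin terminal — exclude.
CIF value = FOB price + freight + insurance = 464916.78 + 9462.32 + 388.51 = 474767.61
Ad valorem component: 474767.61 × 4% = 18990.70
Specific component: 15876 × 0.43 = 6826.68
Import duty = 18990.70 + 6826.68 = 25817.38
Buyer bears: freight 9462.32 + insurance 388.51 + delivery 789.69 + duty 25817.38 = 36457.90
Landed cost = invoice 464916.78 + 36457.90 = 501374.68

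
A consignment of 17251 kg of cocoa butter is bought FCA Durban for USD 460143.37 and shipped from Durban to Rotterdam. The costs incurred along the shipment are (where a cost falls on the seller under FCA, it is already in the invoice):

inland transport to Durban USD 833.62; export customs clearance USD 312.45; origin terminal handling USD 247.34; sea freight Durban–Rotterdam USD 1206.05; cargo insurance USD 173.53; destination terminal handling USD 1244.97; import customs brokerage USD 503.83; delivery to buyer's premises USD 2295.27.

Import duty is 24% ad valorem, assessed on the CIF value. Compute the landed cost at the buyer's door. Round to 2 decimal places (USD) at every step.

Total landed cost: USD 576639.23

FCA: the seller delivers export-cleared goods to the carrier; the buyer bears costs from that point.
Already in the invoice (seller's account under FCA): inland to port, export clearance — exclude.
CIF value = FCA price + origin terminal + freight + insurance = 460143.37 + 247.34 + 1206.05 + 173.53 = 461770.29
Import duty = 461770.29 × 24% = 110824.87
Buyer bears: origin terminal 247.34 + freight 1206.05 + insurance 173.53 + destination terminal 1244.97 + brokerage 503.83 + delivery 2295.27 + duty 110824.87 = 116495.86
Landed cost = invoice 460143.37 + 116495.86 = 576639.23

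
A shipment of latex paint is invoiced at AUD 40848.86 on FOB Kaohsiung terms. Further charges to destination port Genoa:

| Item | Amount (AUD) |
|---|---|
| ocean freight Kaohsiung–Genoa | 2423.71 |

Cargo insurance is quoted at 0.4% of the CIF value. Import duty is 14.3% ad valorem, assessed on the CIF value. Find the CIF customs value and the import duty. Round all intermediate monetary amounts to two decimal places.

Let C be the CIF value. C = FOB price + freight + 0.4% × C
C − 0.4% × C = 40848.86 + 2423.71
0.996 × C = 43272.57
C = 43272.57 / 0.996 = 43446.36
Insurance premium = 0.4% × 43446.36 = 173.79
Import duty = 43446.36 × 14.3% = 6212.83

CIF value: AUD 43446.36; import duty: AUD 6212.83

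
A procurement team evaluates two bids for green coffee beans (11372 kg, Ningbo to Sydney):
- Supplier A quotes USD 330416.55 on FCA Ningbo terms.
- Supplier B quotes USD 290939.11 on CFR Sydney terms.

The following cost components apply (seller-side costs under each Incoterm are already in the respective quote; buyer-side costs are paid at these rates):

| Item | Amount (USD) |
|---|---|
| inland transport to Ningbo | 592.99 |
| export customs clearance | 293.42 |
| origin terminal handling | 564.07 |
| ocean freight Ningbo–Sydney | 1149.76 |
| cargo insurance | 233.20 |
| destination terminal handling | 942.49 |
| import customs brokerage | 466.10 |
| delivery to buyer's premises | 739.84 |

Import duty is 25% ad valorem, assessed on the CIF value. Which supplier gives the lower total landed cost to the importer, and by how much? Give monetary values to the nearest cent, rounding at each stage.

Supplier A (FCA):
CIF value = FCA price + origin terminal + freight + insurance = 330416.55 + 564.07 + 1149.76 + 233.20 = 332363.58
Import duty = 332363.58 × 25% = 83090.90
Buyer bears (A): 564.07 + 1149.76 + 233.20 + 942.49 + 466.10 + 739.84 = 4095.46
Landed cost (A) = invoice 330416.55 + 4095.46 + duty 83090.90 = 417602.91
Supplier B (CFR):
CIF value = CFR price + insurance = 290939.11 + 233.20 = 291172.31
Import duty = 291172.31 × 25% = 72793.08
Buyer bears (B): 233.20 + 942.49 + 466.10 + 739.84 = 2381.63
Landed cost (B) = invoice 290939.11 + 2381.63 + duty 72793.08 = 366113.82
Difference = |417602.91 − 366113.82| = 51489.09

Supplier B is cheaper by USD 51489.09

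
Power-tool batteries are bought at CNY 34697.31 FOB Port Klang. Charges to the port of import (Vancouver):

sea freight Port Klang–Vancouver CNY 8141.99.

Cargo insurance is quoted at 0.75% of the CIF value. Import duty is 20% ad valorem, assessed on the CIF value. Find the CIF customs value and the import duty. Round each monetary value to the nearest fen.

Let C be the CIF value. C = FOB price + freight + 0.75% × C
C − 0.75% × C = 34697.31 + 8141.99
0.9925 × C = 42839.30
C = 42839.30 / 0.9925 = 43163.02
Insurance premium = 0.75% × 43163.02 = 323.72
Import duty = 43163.02 × 20% = 8632.60

CIF value: CNY 43163.02; import duty: CNY 8632.60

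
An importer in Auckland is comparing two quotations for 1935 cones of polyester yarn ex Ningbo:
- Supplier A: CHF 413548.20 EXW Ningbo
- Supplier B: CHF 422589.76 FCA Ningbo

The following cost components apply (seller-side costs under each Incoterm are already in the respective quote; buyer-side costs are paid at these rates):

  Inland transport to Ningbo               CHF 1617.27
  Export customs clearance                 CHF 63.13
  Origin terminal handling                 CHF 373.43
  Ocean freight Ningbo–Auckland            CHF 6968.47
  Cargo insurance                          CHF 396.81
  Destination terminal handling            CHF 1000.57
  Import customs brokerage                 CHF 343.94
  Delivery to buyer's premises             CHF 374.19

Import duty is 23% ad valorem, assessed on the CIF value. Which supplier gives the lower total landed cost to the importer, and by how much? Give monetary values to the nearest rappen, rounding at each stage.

Supplier A is cheaper by CHF 9054.23

Supplier A (EXW):
CIF value = EXW price + inland to port + export clearance + origin terminal + freight + insurance = 413548.20 + 1617.27 + 63.13 + 373.43 + 6968.47 + 396.81 = 422967.31
Import duty = 422967.31 × 23% = 97282.48
Buyer bears (A): 1617.27 + 63.13 + 373.43 + 6968.47 + 396.81 + 1000.57 + 343.94 + 374.19 = 11137.81
Landed cost (A) = invoice 413548.20 + 11137.81 + duty 97282.48 = 521968.49
Supplier B (FCA):
CIF value = FCA price + origin terminal + freight + insurance = 422589.76 + 373.43 + 6968.47 + 396.81 = 430328.47
Import duty = 430328.47 × 23% = 98975.55
Buyer bears (B): 373.43 + 6968.47 + 396.81 + 1000.57 + 343.94 + 374.19 = 9457.41
Landed cost (B) = invoice 422589.76 + 9457.41 + duty 98975.55 = 531022.72
Difference = |521968.49 − 531022.72| = 9054.23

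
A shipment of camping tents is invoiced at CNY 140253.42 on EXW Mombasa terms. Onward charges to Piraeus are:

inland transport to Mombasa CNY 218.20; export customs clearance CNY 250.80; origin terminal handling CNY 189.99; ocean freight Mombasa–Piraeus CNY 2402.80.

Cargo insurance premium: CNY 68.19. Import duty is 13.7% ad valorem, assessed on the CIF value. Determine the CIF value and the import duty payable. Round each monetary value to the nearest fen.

CIF value: CNY 143383.40; import duty: CNY 19643.53

CIF = EXW price + pre-shipment costs + freight + insurance
CIF = 140253.42 + 218.20 + 250.80 + 189.99 + 2402.80 + 68.19 = 143383.40
Import duty = 143383.40 × 13.7% = 19643.53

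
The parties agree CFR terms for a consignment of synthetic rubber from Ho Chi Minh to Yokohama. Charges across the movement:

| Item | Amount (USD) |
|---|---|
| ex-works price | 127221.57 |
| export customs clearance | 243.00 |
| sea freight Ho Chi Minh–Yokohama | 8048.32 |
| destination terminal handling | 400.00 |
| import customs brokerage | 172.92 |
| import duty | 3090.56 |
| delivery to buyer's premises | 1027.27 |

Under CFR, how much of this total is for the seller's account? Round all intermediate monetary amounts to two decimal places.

CFR: the seller pays costs through ocean freight to the destination port, but not insurance.
Seller's account: goods 127221.57 + export clearance 243.00 + freight 8048.32 = 135512.89
Buyer's account: destination terminal 400.00 + brokerage 172.92 + duty 3090.56 + delivery 1027.27 = 4690.75

Seller's account: USD 135512.89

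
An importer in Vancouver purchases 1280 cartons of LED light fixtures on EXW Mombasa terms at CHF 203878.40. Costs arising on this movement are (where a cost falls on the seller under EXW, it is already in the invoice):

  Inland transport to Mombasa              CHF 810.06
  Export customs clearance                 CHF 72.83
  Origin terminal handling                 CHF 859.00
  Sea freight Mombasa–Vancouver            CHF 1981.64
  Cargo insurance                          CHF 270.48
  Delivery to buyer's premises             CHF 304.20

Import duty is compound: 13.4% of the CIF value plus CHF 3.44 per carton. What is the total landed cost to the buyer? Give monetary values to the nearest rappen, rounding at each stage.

EXW: the seller makes goods available at their premises; the buyer bears all onward costs.
CIF value = EXW price + inland to port + export clearance + origin terminal + freight + insurance = 203878.40 + 810.06 + 72.83 + 859.00 + 1981.64 + 270.48 = 207872.41
Ad valorem component: 207872.41 × 13.4% = 27854.90
Specific component: 1280 × 3.44 = 4403.20
Import duty = 27854.90 + 4403.20 = 32258.10
Buyer bears: inland to port 810.06 + export clearance 72.83 + origin terminal 859.00 + freight 1981.64 + insurance 270.48 + delivery 304.20 + duty 32258.10 = 36556.31
Landed cost = invoice 203878.40 + 36556.31 = 240434.71

Total landed cost: CHF 240434.71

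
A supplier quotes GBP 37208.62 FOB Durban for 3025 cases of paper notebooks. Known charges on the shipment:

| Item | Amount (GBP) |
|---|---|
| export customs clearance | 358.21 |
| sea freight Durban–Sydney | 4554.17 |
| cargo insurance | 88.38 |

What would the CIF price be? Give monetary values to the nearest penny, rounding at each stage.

Not relevant to the conversion: export clearance — on the seller under both FOB and CIF; already in the FOB price and stays in the CIF price.
From FOB to CIF, the seller additionally bears: freight, insurance.
CIF price = 37208.62 + 4554.17 + 88.38 = 41851.17

CIF price: GBP 41851.17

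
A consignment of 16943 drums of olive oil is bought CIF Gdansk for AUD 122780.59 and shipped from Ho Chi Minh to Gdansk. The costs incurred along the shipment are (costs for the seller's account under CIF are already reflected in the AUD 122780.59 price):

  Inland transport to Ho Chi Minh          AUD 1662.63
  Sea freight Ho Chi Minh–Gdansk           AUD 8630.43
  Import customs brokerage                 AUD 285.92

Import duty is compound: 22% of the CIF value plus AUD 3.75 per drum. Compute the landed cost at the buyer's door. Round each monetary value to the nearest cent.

CIF: the seller pays costs through ocean freight and marine insurance to the destination port.
Already in the invoice (seller's account under CIF): inland to port, freight — exclude.
The CIF price already equals the CIF value: 122780.59
Ad valorem component: 122780.59 × 22% = 27011.73
Specific component: 16943 × 3.75 = 63536.25
Import duty = 27011.73 + 63536.25 = 90547.98
Buyer bears: brokerage 285.92 + duty 90547.98 = 90833.90
Landed cost = invoice 122780.59 + 90833.90 = 213614.49

Total landed cost: AUD 213614.49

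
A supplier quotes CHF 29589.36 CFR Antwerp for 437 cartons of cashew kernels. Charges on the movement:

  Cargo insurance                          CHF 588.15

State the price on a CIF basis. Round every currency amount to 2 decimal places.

From CFR to CIF, the seller additionally bears: insurance.
CIF price = 29589.36 + 588.15 = 30177.51

CIF price: CHF 30177.51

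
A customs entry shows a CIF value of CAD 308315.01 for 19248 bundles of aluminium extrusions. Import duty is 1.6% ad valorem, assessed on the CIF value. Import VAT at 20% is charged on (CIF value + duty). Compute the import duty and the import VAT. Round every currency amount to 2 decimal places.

Import duty = 308315.01 × 1.6% = 4933.04
VAT base = CIF + duty = 308315.01 + 4933.04 = 313248.05
Import VAT = 313248.05 × 20% = 62649.61

Import duty: CAD 4933.04; import VAT: CAD 62649.61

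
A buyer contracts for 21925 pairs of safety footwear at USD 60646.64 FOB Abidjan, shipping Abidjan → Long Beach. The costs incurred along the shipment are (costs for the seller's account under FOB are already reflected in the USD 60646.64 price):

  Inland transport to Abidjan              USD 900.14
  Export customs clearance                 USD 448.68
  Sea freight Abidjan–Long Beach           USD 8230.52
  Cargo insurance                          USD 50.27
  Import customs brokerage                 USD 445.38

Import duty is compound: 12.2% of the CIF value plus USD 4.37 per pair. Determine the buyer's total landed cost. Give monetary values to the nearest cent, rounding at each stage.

FOB: the seller bears costs until goods are on board at the origin port; the buyer bears freight, insurance and all costs thereafter.
Already in the invoice (seller's account under FOB): inland to port, export clearance — exclude.
CIF value = FOB price + freight + insurance = 60646.64 + 8230.52 + 50.27 = 68927.43
Ad valorem component: 68927.43 × 12.2% = 8409.15
Specific component: 21925 × 4.37 = 95812.25
Import duty = 8409.15 + 95812.25 = 104221.40
Buyer bears: freight 8230.52 + insurance 50.27 + brokerage 445.38 + duty 104221.40 = 112947.57
Landed cost = invoice 60646.64 + 112947.57 = 173594.21

Total landed cost: USD 173594.21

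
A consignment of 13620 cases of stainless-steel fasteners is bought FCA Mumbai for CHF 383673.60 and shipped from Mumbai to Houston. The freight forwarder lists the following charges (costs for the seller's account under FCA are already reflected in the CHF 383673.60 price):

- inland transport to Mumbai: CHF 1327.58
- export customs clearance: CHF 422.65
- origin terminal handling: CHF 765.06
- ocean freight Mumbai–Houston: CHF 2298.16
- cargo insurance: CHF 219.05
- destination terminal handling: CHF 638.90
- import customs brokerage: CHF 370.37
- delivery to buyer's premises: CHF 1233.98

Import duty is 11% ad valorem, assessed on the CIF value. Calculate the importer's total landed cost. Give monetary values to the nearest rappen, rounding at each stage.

Total landed cost: CHF 431764.27

FCA: the seller delivers export-cleared goods to the carrier; the buyer bears costs from that point.
Already in the invoice (seller's account under FCA): inland to port, export clearance — exclude.
CIF value = FCA price + origin terminal + freight + insurance = 383673.60 + 765.06 + 2298.16 + 219.05 = 386955.87
Import duty = 386955.87 × 11% = 42565.15
Buyer bears: origin terminal 765.06 + freight 2298.16 + insurance 219.05 + destination terminal 638.90 + brokerage 370.37 + delivery 1233.98 + duty 42565.15 = 48090.67
Landed cost = invoice 383673.60 + 48090.67 = 431764.27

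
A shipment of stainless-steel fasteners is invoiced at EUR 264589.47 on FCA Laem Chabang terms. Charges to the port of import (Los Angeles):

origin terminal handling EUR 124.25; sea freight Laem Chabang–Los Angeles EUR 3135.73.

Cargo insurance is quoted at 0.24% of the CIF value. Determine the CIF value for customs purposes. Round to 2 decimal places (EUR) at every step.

CIF value: EUR 268493.84

Let C be the CIF value. C = FCA price + pre-shipment costs + freight + 0.24% × C
C − 0.24% × C = 264589.47 + 124.25 + 3135.73
0.9976 × C = 267849.45
C = 267849.45 / 0.9976 = 268493.84
Insurance premium = 0.24% × 268493.84 = 644.39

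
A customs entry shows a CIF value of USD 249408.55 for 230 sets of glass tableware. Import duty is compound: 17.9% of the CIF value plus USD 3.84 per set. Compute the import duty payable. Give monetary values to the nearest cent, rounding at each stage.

Import duty: USD 45527.33

Ad valorem component: 249408.55 × 17.9% = 44644.13
Specific component: 230 × 3.84 = 883.20
Import duty = 44644.13 + 883.20 = 45527.33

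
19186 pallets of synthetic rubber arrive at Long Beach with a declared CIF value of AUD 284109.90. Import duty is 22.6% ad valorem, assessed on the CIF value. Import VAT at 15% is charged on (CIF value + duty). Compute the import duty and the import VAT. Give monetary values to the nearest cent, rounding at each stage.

Import duty: AUD 64208.84; import VAT: AUD 52247.81

Import duty = 284109.90 × 22.6% = 64208.84
VAT base = CIF + duty = 284109.90 + 64208.84 = 348318.74
Import VAT = 348318.74 × 15% = 52247.81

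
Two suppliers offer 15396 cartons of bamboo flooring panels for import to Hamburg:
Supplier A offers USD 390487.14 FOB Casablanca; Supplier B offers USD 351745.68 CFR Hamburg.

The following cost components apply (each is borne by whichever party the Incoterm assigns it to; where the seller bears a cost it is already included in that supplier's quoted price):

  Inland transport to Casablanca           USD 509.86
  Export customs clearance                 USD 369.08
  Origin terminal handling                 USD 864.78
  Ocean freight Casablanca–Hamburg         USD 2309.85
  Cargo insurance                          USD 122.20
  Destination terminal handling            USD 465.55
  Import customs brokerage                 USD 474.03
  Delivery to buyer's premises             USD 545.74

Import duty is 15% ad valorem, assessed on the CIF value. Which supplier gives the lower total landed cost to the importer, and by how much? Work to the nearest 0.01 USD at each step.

Supplier A (FOB):
CIF value = FOB price + freight + insurance = 390487.14 + 2309.85 + 122.20 = 392919.19
Import duty = 392919.19 × 15% = 58937.88
Buyer bears (A): 2309.85 + 122.20 + 465.55 + 474.03 + 545.74 = 3917.37
Landed cost (A) = invoice 390487.14 + 3917.37 + duty 58937.88 = 453342.39
Supplier B (CFR):
CIF value = CFR price + insurance = 351745.68 + 122.20 = 351867.88
Import duty = 351867.88 × 15% = 52780.18
Buyer bears (B): 122.20 + 465.55 + 474.03 + 545.74 = 1607.52
Landed cost (B) = invoice 351745.68 + 1607.52 + duty 52780.18 = 406133.38
Difference = |453342.39 − 406133.38| = 47209.01

Supplier B is cheaper by USD 47209.01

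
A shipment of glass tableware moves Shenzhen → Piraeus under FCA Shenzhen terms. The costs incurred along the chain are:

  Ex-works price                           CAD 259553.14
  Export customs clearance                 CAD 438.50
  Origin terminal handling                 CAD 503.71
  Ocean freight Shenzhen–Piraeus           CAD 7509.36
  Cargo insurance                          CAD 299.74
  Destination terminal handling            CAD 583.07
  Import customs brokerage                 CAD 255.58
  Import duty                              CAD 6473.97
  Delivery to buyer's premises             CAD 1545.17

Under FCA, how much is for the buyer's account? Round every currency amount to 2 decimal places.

FCA: the seller delivers export-cleared goods to the carrier; the buyer bears costs from that point.
Seller's account: goods 259553.14 + export clearance 438.50 = 259991.64
Buyer's account: origin terminal 503.71 + freight 7509.36 + insurance 299.74 + destination terminal 583.07 + brokerage 255.58 + duty 6473.97 + delivery 1545.17 = 17170.60

Buyer's account: CAD 17170.60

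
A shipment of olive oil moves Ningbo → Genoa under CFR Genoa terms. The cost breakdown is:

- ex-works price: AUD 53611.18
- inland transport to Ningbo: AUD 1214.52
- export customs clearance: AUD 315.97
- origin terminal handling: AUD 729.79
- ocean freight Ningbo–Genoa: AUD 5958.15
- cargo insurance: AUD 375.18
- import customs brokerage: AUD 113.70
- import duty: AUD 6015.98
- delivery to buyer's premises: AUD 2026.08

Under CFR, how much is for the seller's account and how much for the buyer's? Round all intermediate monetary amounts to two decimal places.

CFR: the seller pays costs through ocean freight to the destination port, but not insurance.
Seller's account: goods 53611.18 + inland to port 1214.52 + export clearance 315.97 + origin terminal 729.79 + freight 5958.15 = 61829.61
Buyer's account: insurance 375.18 + brokerage 113.70 + duty 6015.98 + delivery 2026.08 = 8530.94

Seller: AUD 61829.61; buyer: AUD 8530.94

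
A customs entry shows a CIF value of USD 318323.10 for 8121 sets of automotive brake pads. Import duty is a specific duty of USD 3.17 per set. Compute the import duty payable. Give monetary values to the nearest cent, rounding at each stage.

Import duty = 8121 × 3.17 = 25743.57

Import duty: USD 25743.57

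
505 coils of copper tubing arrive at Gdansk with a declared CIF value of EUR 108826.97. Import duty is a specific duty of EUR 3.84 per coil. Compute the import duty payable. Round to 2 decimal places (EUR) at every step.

Import duty: EUR 1939.20

Import duty = 505 × 3.84 = 1939.20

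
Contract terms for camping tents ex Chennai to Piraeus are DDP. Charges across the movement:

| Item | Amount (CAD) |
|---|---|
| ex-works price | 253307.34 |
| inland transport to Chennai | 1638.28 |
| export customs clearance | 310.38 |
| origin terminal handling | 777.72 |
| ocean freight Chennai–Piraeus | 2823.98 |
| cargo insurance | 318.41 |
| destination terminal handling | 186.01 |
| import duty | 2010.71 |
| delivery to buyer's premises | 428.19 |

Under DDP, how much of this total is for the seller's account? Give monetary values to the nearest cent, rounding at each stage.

DDP: the seller bears all costs including import duty.
Seller's account: goods 253307.34 + inland to port 1638.28 + export clearance 310.38 + origin terminal 777.72 + freight 2823.98 + insurance 318.41 + destination terminal 186.01 + duty 2010.71 + delivery 428.19 = 261801.02
Buyer's account: 0.00

Seller's account: CAD 261801.02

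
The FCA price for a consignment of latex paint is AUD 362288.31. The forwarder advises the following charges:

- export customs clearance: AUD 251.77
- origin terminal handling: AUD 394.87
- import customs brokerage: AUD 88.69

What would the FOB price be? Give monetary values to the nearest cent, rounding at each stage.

FOB price: AUD 362683.18

Not relevant to the conversion: export clearance — on the seller under both FCA and FOB; already in the FCA price and stays in the FOB price. brokerage — on the buyer under both terms; not part of either seller's price.
From FCA to FOB, the seller additionally bears: origin terminal.
FOB price = 362288.31 + 394.87 = 362683.18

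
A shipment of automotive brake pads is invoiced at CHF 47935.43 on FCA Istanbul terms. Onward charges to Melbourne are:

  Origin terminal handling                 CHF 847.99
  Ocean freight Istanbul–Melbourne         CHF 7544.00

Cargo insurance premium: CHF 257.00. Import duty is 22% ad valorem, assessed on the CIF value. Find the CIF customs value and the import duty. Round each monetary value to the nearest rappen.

CIF value: CHF 56584.42; import duty: CHF 12448.57

CIF = FCA price + pre-shipment costs + freight + insurance
CIF = 47935.43 + 847.99 + 7544.00 + 257.00 = 56584.42
Import duty = 56584.42 × 22% = 12448.57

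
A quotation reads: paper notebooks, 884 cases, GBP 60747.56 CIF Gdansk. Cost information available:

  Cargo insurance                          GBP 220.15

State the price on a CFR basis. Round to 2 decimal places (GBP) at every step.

From CIF to CFR, the seller no longer bears: insurance.
CFR price = 60747.56 − 220.15 = 60527.41

CFR price: GBP 60527.41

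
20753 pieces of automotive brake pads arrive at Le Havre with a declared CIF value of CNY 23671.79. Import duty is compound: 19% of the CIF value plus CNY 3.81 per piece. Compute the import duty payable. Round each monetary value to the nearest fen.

Import duty: CNY 83566.57

Ad valorem component: 23671.79 × 19% = 4497.64
Specific component: 20753 × 3.81 = 79068.93
Import duty = 4497.64 + 79068.93 = 83566.57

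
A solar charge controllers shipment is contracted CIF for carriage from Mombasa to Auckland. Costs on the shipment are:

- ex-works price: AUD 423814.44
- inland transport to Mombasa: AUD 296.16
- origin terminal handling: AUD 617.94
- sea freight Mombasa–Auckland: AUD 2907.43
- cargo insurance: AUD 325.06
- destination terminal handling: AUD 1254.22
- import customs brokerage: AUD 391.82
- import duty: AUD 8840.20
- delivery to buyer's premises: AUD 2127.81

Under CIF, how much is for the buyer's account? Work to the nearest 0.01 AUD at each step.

CIF: the seller pays costs through ocean freight and marine insurance to the destination port.
Seller's account: goods 423814.44 + inland to port 296.16 + origin terminal 617.94 + freight 2907.43 + insurance 325.06 = 427961.03
Buyer's account: destination terminal 1254.22 + brokerage 391.82 + duty 8840.20 + delivery 2127.81 = 12614.05

Buyer's account: AUD 12614.05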